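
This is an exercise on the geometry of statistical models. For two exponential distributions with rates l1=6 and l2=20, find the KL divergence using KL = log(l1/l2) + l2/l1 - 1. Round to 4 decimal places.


KL divergence for exponential family:
KL = log(l1/l2) + l2/l1 - 1.
log(6/20) = -1.203973.
20/6 = 3.333333.
KL = -1.203973 + 3.333333 - 1 = 1.1294

1.1294


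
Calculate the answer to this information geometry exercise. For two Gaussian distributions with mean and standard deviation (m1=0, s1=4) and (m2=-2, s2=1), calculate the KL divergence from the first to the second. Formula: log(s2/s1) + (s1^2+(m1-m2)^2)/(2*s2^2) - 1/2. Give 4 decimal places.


KL divergence between normal distributions:
KL = log(s2/s1) + (s1^2 + (m1-m2)^2)/(2*s2^2) - 1/2.
log(1/4) = -1.386294.
(4^2 + (0--2)^2)/(2*1^2) = (16 + 4)/2 = 10.0.
KL = -1.386294 + 10.0 - 0.5 = 8.1137

8.1137


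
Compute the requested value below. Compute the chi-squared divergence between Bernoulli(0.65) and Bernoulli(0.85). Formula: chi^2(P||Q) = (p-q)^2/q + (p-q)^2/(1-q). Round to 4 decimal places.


Chi-squared divergence between Bernoulli distributions:
chi^2 = (p-q)^2/q + (p-q)^2/(1-q).
p = 0.65, q = 0.85, p-q = -0.2.
(p-q)^2 = 0.04.
term1 = 0.04/0.85 = 0.047059.
term2 = 0.04/0.15 = 0.266667.
chi^2 = 0.047059 + 0.266667 = 0.3137

0.3137


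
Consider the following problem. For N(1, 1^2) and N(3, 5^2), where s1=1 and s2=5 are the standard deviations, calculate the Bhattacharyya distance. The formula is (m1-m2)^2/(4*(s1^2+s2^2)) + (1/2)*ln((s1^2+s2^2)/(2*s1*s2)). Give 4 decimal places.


Bhattacharyya distance between two Gaussians:
DB = (m1-m2)^2/(4*(s1^2+s2^2)) + (1/2)*ln((s1^2+s2^2)/(2*s1*s2)).
(m1-m2)^2 = (-2)^2 = 4.
s1^2+s2^2 = 1 + 25 = 26.
term1 = 4/104 = 0.038462.
term2 = 0.5*ln(26/10.0) = 0.477756.
DB = 0.038462 + 0.477756 = 0.5162

0.5162


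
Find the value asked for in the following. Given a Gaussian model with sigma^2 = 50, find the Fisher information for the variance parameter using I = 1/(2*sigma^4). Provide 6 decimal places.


Fisher information for variance: I(sigma^2) = 1/(2*sigma^4).
sigma^2 = 50, so sigma^4 = 2500.
I = 1/(2*2500) = 1/5000 = 0.000200

0.000200


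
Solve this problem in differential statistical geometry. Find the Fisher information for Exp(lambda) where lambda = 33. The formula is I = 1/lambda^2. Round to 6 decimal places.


Fisher information for exponential: I(lambda) = 1/lambda^2.
lambda = 33, lambda^2 = 1089.
I = 1/1089 = 0.000918

0.000918


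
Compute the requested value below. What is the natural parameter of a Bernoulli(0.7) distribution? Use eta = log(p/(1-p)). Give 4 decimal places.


Natural parameter for Bernoulli: eta = log(p/(1-p)).
p = 0.7, 1-p = 0.3.
p/(1-p) = 2.333333.
eta = log(2.333333) = 0.8473

0.8473


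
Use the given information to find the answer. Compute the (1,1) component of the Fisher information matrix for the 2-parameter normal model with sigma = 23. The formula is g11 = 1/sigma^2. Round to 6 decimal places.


For the 2-parameter normal family, the Fisher metric has:
  g11 = 1/sigma^2, g22 = 2/sigma^2.
sigma = 23, sigma^2 = 529.
g11 = 0.001890

0.001890


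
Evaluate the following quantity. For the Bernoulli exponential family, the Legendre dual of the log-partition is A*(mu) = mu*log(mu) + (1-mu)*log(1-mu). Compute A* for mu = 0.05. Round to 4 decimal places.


Legendre transform for Bernoulli:
A*(mu) = mu*log(mu) + (1-mu)*log(1-mu).
mu = 0.05, 1-mu = 0.95.
mu*log(mu) = 0.05*log(0.05) = -0.149787.
(1-mu)*log(1-mu) = 0.95*log(0.95) = -0.048729.
A* = -0.149787 + -0.048729 = -0.1985

-0.1985


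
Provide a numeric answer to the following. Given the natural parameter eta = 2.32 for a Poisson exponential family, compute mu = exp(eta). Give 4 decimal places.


Expectation parameter for Poisson exponential family:
mu = exp(eta).
eta = 2.32.
mu = exp(2.32) = 10.1757

10.1757


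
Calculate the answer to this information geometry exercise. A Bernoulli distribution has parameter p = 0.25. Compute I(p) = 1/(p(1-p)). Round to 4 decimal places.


For Bernoulli(p), Fisher information is I(p) = 1/(p*(1-p)).
p = 0.25, 1-p = 0.75.
p*(1-p) = 0.1875.
I(p) = 1/0.1875 = 5.3333

5.3333


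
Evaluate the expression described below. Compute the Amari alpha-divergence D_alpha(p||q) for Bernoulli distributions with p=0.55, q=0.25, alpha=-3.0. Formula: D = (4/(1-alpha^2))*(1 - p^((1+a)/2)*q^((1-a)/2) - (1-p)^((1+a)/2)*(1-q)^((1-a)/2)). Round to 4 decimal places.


Amari alpha-divergence:
D = (4/(1-alpha^2))*(1 - p^((1+a)/2)*q^((1-a)/2) - (1-p)^((1+a)/2)*(1-q)^((1-a)/2)).
alpha = -3.0, p = 0.55, q = 0.25.
e1 = (1+alpha)/2 = -1.0, e2 = (1-alpha)/2 = 2.0.
t1 = p^e1 * q^e2 = 0.55^-1.0 * 0.25^2.0 = 0.113636.
t2 = (1-p)^e1 * (1-q)^e2 = 0.45^-1.0 * 0.75^2.0 = 1.25.
4/(1-alpha^2) = -0.5.
D = -0.5*(1 - 0.113636 - 1.25) = 0.1818

0.1818


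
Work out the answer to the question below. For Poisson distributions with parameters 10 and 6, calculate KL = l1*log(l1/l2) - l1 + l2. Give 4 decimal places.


KL divergence for Poisson:
KL = l1*log(l1/l2) - l1 + l2.
l1 = 10, l2 = 6.
log(10/6) = 0.510826.
l1*log(l1/l2) = 10 * 0.510826 = 5.108256.
KL = 5.108256 - 10 + 6 = 1.1083

1.1083


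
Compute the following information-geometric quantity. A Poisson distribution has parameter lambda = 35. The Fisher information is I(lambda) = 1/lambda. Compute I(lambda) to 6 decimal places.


Fisher information for Poisson: I(lambda) = 1/lambda.
lambda = 35.
I(lambda) = 1/35 = 0.028571

0.028571


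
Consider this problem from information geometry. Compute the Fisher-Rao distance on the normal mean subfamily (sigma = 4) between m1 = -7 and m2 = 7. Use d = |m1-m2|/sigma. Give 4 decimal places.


On the fixed-variance normal subfamily, geodesic distance = |m1-m2|/sigma.
|-7 - 7| = 14.
sigma = 4.
d = 14/4 = 3.5000

3.5000


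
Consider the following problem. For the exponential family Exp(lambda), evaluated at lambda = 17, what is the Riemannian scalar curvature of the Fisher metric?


This family has a single free parameter, so its statistical manifold
is 1-dimensional. The Riemann curvature tensor of any 1-dimensional
Riemannian manifold vanishes identically, so R = 0.

0


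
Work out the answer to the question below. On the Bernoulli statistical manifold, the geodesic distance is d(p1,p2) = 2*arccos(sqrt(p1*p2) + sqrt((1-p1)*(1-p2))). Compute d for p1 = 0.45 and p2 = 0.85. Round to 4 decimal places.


Geodesic distance on Bernoulli manifold:
d(p1,p2) = 2*arccos(sqrt(p1*p2) + sqrt((1-p1)*(1-p2))).
sqrt(p1*p2) = sqrt(0.45*0.85) = 0.618466.
sqrt((1-p1)*(1-p2)) = sqrt(0.55*0.15) = 0.287228.
arg = 0.618466 + 0.287228 = 0.905694.
d = 2*arccos(0.905694) = 0.8756

0.8756


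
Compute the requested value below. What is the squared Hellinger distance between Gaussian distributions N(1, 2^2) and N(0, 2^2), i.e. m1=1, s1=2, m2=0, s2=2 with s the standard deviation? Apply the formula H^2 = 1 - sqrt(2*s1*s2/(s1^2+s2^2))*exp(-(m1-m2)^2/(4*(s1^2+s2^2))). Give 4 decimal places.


Squared Hellinger distance for Gaussians:
H^2 = 1 - sqrt(2*s1*s2/(s1^2+s2^2)) * exp(-(m1-m2)^2/(4*(s1^2+s2^2))).
s1^2 = 4, s2^2 = 4, s1^2+s2^2 = 8.
sqrt(2*2*2/(8)) = 1.0.
(m1-m2)^2 = (1)^2 = 1.
exp(-1/(4*8)) = exp(-0.03125) = 0.969233.
H^2 = 1 - 1.0*0.969233 = 0.0308

0.0308


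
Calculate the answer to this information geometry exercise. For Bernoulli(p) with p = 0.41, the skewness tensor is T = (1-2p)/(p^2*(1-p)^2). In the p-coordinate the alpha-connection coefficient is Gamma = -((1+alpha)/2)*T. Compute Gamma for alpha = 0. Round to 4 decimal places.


Skewness (Amari-Chentsov) tensor: T = (1-2p)/(p^2*(1-p)^2).
p = 0.41, 1-2p = 0.18, p^2 = 0.1681, (1-p)^2 = 0.3481.
T = 0.18/(0.1681 * 0.3481) = 3.076102.
In the p-coordinate, Gamma^(alpha) = Gamma^(0) - (alpha/2)*T with Gamma^(0) = (1/2)*g'(p) = -T/2,
so Gamma^(alpha) = -((1+alpha)/2)*T.
alpha = 0, -(1+alpha)/2 = -0.5.
Gamma = -0.5 * 3.076102 = -1.5381

-1.5381


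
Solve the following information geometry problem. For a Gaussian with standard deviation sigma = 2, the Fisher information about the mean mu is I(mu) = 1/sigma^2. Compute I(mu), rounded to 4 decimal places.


The Fisher information for the mean of a normal distribution is I(mu) = 1/sigma^2.
sigma = 2, so sigma^2 = 4.
I(mu) = 1/4 = 0.2500

0.2500


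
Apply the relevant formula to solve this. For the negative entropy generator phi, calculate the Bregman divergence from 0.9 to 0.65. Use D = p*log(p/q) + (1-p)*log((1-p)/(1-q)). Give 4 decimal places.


Bregman divergence with negative entropy generator:
D = p*log(p/q) + (1-p)*log((1-p)/(1-q)).
p = 0.9, q = 0.65.
p*log(p/q) = 0.9*log(0.9/0.65) = 0.29288.
(1-p)*log((1-p)/(1-q)) = 0.1*log(0.1/0.35) = -0.125276.
D = 0.29288 + -0.125276 = 0.1676

0.1676


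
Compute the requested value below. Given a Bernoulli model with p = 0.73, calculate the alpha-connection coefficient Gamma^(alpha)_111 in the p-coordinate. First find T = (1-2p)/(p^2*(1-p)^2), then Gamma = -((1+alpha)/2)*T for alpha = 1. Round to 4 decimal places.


Skewness (Amari-Chentsov) tensor: T = (1-2p)/(p^2*(1-p)^2).
p = 0.73, 1-2p = -0.46, p^2 = 0.5329, (1-p)^2 = 0.0729.
T = -0.46/(0.5329 * 0.0729) = -11.840896.
In the p-coordinate, Gamma^(alpha) = Gamma^(0) - (alpha/2)*T with Gamma^(0) = (1/2)*g'(p) = -T/2,
so Gamma^(alpha) = -((1+alpha)/2)*T.
alpha = 1, -(1+alpha)/2 = -1.0.
Gamma = -1.0 * -11.840896 = 11.8409

11.8409


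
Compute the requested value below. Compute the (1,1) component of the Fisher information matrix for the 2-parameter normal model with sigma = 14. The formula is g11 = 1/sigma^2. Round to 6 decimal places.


For the 2-parameter normal family, the Fisher metric has:
  g11 = 1/sigma^2, g22 = 2/sigma^2.
sigma = 14, sigma^2 = 196.
g11 = 0.005102

0.005102


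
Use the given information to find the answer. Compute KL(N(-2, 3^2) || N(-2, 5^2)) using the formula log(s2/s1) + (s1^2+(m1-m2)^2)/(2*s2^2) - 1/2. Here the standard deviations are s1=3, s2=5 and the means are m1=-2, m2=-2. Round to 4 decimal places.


KL divergence between normal distributions:
KL = log(s2/s1) + (s1^2 + (m1-m2)^2)/(2*s2^2) - 1/2.
log(5/3) = 0.510826.
(3^2 + (-2--2)^2)/(2*5^2) = (9 + 0)/50 = 0.18.
KL = 0.510826 + 0.18 - 0.5 = 0.1908

0.1908


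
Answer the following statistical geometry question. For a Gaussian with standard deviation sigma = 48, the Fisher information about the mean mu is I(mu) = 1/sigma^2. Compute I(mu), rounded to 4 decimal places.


The Fisher information for the mean of a normal distribution is I(mu) = 1/sigma^2.
sigma = 48, so sigma^2 = 2304.
I(mu) = 1/2304 = 0.0004

0.0004


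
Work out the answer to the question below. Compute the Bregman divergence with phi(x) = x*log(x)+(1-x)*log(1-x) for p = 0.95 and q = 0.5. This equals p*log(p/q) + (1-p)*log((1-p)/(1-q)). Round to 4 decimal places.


Bregman divergence with negative entropy generator:
D = p*log(p/q) + (1-p)*log((1-p)/(1-q)).
p = 0.95, q = 0.5.
p*log(p/q) = 0.95*log(0.95/0.5) = 0.609761.
(1-p)*log((1-p)/(1-q)) = 0.05*log(0.05/0.5) = -0.115129.
D = 0.609761 + -0.115129 = 0.4946

0.4946


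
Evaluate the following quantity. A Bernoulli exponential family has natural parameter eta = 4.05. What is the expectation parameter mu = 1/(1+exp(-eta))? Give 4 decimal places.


Dual coordinate (expectation parameter) for Bernoulli:
mu = 1/(1+exp(-eta)).
eta = 4.05.
exp(-eta) = exp(-4.05) = 0.017422.
mu = 1/(1+0.017422) = 0.9829

0.9829


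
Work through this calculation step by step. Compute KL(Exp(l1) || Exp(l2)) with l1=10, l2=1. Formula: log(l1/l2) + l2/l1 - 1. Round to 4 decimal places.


KL divergence for exponential family:
KL = log(l1/l2) + l2/l1 - 1.
log(10/1) = 2.302585.
1/10 = 0.1.
KL = 2.302585 + 0.1 - 1 = 1.4026

1.4026


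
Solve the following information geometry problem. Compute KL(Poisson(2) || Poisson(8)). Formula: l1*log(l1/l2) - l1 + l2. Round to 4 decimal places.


KL divergence for Poisson:
KL = l1*log(l1/l2) - l1 + l2.
l1 = 2, l2 = 8.
log(2/8) = -1.386294.
l1*log(l1/l2) = 2 * -1.386294 = -2.772589.
KL = -2.772589 - 2 + 8 = 3.2274

3.2274


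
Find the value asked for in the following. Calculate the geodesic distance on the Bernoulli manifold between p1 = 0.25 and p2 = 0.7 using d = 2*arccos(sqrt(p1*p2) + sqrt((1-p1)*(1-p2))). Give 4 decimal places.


Geodesic distance on Bernoulli manifold:
d(p1,p2) = 2*arccos(sqrt(p1*p2) + sqrt((1-p1)*(1-p2))).
sqrt(p1*p2) = sqrt(0.25*0.7) = 0.41833.
sqrt((1-p1)*(1-p2)) = sqrt(0.75*0.3) = 0.474342.
arg = 0.41833 + 0.474342 = 0.892672.
d = 2*arccos(0.892672) = 0.9351

0.9351


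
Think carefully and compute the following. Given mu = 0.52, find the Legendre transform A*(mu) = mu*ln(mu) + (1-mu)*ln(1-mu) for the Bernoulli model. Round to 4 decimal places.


Legendre transform for Bernoulli:
A*(mu) = mu*log(mu) + (1-mu)*log(1-mu).
mu = 0.52, 1-mu = 0.48.
mu*log(mu) = 0.52*log(0.52) = -0.340042.
(1-mu)*log(1-mu) = 0.48*log(0.48) = -0.352305.
A* = -0.340042 + -0.352305 = -0.6923

-0.6923


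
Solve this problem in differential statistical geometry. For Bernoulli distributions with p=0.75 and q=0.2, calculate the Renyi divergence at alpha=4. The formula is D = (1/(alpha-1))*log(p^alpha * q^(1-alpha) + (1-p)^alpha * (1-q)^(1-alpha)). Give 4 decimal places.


Renyi divergence of order alpha between Bernoulli distributions:
D = (1/(alpha-1))*log(p^alpha * q^(1-alpha) + (1-p)^alpha * (1-q)^(1-alpha)).
alpha = 4, p = 0.75, q = 0.2.
p^alpha * q^(1-alpha) = 0.75^4 * 0.2^-3 = 39.550781.
(1-p)^alpha * (1-q)^(1-alpha) = 0.25^4 * 0.8^-3 = 0.007629.
sum = 39.550781 + 0.007629 = 39.558411.
D = (1/3)*log(39.558411) = 1.2259

1.2259


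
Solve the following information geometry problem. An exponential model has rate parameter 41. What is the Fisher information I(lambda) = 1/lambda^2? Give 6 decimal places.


Fisher information for exponential: I(lambda) = 1/lambda^2.
lambda = 41, lambda^2 = 1681.
I = 1/1681 = 0.000595

0.000595


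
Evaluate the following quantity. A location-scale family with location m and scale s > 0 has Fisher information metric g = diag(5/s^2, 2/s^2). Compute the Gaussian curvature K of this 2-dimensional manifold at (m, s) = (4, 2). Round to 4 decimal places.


The metric has the form g = (A dm^2 + B ds^2)/s^2 with A = 5, B = 2.
Substitute u = sqrt(A/B)*m: g = B*(du^2 + ds^2)/s^2, i.e. B times the
Poincare upper half-plane metric, which has constant Gaussian curvature -1.
Scaling a 2D metric by a constant c divides the Gaussian curvature by c,
so K = -1/B = -1/(2) = -0.5000 everywhere (the point (m, s) = (4, 2) is irrelevant:
the curvature is constant).
The requested Gaussian curvature is K = -0.5000.

-0.5000


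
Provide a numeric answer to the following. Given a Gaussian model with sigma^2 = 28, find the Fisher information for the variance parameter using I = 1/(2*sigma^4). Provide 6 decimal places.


Fisher information for variance: I(sigma^2) = 1/(2*sigma^4).
sigma^2 = 28, so sigma^4 = 784.
I = 1/(2*784) = 1/1568 = 0.000638

0.000638


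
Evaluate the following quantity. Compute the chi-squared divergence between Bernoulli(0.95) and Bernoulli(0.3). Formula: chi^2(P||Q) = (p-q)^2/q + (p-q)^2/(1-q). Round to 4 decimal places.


Chi-squared divergence between Bernoulli distributions:
chi^2 = (p-q)^2/q + (p-q)^2/(1-q).
p = 0.95, q = 0.3, p-q = 0.65.
(p-q)^2 = 0.4225.
term1 = 0.4225/0.3 = 1.408333.
term2 = 0.4225/0.7 = 0.603571.
chi^2 = 1.408333 + 0.603571 = 2.0119

2.0119


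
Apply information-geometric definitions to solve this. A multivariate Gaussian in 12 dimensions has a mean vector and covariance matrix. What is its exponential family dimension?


Exponential family dimension calculation:
For 12-dim MVN: mean has 12 params, covariance has 12*13/2 = 78 unique entries.
Total dim = 12 + 78 = 90.

90


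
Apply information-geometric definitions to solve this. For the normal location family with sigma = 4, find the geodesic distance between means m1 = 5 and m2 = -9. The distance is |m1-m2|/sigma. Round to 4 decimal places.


On the fixed-variance normal subfamily, geodesic distance = |m1-m2|/sigma.
|5 - -9| = 14.
sigma = 4.
d = 14/4 = 3.5000

3.5000


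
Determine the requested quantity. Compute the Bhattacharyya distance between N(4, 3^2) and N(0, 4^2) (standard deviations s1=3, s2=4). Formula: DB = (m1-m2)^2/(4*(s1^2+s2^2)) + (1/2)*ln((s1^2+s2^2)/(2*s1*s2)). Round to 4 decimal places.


Bhattacharyya distance between two Gaussians:
DB = (m1-m2)^2/(4*(s1^2+s2^2)) + (1/2)*ln((s1^2+s2^2)/(2*s1*s2)).
(m1-m2)^2 = (4)^2 = 16.
s1^2+s2^2 = 9 + 16 = 25.
term1 = 16/100 = 0.16.
term2 = 0.5*ln(25/24.0) = 0.020411.
DB = 0.16 + 0.020411 = 0.1804

0.1804


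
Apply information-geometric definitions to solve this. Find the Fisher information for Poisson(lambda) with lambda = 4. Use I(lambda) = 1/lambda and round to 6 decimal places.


Fisher information for Poisson: I(lambda) = 1/lambda.
lambda = 4.
I(lambda) = 1/4 = 0.250000

0.250000


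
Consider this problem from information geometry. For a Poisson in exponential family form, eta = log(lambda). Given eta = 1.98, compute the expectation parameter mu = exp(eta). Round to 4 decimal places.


Expectation parameter for Poisson exponential family:
mu = exp(eta).
eta = 1.98.
mu = exp(1.98) = 7.2427

7.2427


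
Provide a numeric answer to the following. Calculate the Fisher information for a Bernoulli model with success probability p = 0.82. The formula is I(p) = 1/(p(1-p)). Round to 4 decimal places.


For Bernoulli(p), Fisher information is I(p) = 1/(p*(1-p)).
p = 0.82, 1-p = 0.18.
p*(1-p) = 0.1476.
I(p) = 1/0.1476 = 6.7751

6.7751


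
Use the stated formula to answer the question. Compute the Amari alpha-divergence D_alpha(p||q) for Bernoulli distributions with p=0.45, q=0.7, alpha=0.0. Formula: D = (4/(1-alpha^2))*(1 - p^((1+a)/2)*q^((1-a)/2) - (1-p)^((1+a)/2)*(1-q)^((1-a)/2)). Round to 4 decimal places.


Amari alpha-divergence:
D = (4/(1-alpha^2))*(1 - p^((1+a)/2)*q^((1-a)/2) - (1-p)^((1+a)/2)*(1-q)^((1-a)/2)).
alpha = 0.0, p = 0.45, q = 0.7.
e1 = (1+alpha)/2 = 0.5, e2 = (1-alpha)/2 = 0.5.
t1 = p^e1 * q^e2 = 0.45^0.5 * 0.7^0.5 = 0.561249.
t2 = (1-p)^e1 * (1-q)^e2 = 0.55^0.5 * 0.3^0.5 = 0.406202.
4/(1-alpha^2) = 4.0.
D = 4.0*(1 - 0.561249 - 0.406202) = 0.1302

0.1302


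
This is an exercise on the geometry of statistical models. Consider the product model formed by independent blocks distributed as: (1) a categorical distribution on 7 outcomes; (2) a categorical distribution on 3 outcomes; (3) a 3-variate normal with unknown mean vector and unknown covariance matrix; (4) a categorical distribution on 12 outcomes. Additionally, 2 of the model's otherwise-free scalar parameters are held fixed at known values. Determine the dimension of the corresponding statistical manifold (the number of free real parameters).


The dimension of a statistical manifold equals the number of free
(independent) real parameters of the model. For a product of independent
blocks the parameter counts add.
- categorical on 7 outcomes (probabilities sum to 1): 7-1 = 6.
- categorical on 3 outcomes (probabilities sum to 1): 3-1 = 2.
- 3-variate normal: 3 (mean) + 3*4/2 = 6 (symmetric covariance) = 9.
- categorical on 12 outcomes (probabilities sum to 1): 12-1 = 11.
Total = 6 + 2 + 9 + 11 = 28.
2 parameter(s) fixed at known values: 28 - 2 = 26.
Dimension = 26

26


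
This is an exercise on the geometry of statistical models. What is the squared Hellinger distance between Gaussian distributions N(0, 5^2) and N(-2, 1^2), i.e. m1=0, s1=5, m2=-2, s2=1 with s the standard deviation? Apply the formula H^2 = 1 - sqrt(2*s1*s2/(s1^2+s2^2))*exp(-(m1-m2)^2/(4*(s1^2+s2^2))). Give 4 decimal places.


Squared Hellinger distance for Gaussians:
H^2 = 1 - sqrt(2*s1*s2/(s1^2+s2^2)) * exp(-(m1-m2)^2/(4*(s1^2+s2^2))).
s1^2 = 25, s2^2 = 1, s1^2+s2^2 = 26.
sqrt(2*5*1/(26)) = 0.620174.
(m1-m2)^2 = (2)^2 = 4.
exp(-4/(4*26)) = exp(-0.038462) = 0.962269.
H^2 = 1 - 0.620174*0.962269 = 0.4032

0.4032


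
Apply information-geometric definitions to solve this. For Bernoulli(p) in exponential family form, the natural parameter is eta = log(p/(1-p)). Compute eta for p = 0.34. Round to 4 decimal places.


Natural parameter for Bernoulli: eta = log(p/(1-p)).
p = 0.34, 1-p = 0.66.
p/(1-p) = 0.515152.
eta = log(0.515152) = -0.6633

-0.6633


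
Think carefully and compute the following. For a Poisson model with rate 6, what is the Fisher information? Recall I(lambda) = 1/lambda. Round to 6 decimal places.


Fisher information for Poisson: I(lambda) = 1/lambda.
lambda = 6.
I(lambda) = 1/6 = 0.166667

0.166667


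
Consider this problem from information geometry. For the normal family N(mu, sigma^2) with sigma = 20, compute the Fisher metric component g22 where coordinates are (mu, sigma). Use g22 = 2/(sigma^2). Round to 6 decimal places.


For the 2-parameter normal family, the Fisher metric has:
  g11 = 1/sigma^2, g22 = 2/sigma^2.
sigma = 20, sigma^2 = 400.
g22 = 0.005000

0.005000


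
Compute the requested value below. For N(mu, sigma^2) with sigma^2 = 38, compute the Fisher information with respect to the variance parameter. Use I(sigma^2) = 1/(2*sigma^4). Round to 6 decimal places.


Fisher information for variance: I(sigma^2) = 1/(2*sigma^4).
sigma^2 = 38, so sigma^4 = 1444.
I = 1/(2*1444) = 1/2888 = 0.000346

0.000346


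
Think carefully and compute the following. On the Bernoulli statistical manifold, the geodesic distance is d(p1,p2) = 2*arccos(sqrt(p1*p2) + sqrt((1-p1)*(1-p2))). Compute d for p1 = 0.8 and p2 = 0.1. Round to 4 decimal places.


Geodesic distance on Bernoulli manifold:
d(p1,p2) = 2*arccos(sqrt(p1*p2) + sqrt((1-p1)*(1-p2))).
sqrt(p1*p2) = sqrt(0.8*0.1) = 0.282843.
sqrt((1-p1)*(1-p2)) = sqrt(0.2*0.9) = 0.424264.
arg = 0.282843 + 0.424264 = 0.707107.
d = 2*arccos(0.707107) = 1.5708

1.5708


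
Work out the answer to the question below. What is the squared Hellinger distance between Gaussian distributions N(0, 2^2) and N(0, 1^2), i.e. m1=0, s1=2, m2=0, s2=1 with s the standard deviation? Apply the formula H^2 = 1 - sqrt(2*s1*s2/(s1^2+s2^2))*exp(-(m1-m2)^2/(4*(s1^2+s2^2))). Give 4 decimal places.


Squared Hellinger distance for Gaussians:
H^2 = 1 - sqrt(2*s1*s2/(s1^2+s2^2)) * exp(-(m1-m2)^2/(4*(s1^2+s2^2))).
s1^2 = 4, s2^2 = 1, s1^2+s2^2 = 5.
sqrt(2*2*1/(5)) = 0.894427.
(m1-m2)^2 = (0)^2 = 0.
exp(-0/(4*5)) = exp(0.0) = 1.0.
H^2 = 1 - 0.894427*1.0 = 0.1056

0.1056


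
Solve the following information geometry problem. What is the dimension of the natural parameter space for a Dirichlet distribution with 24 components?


Exponential family dimension calculation:
Dirichlet with 24 components has 24 natural parameters.

24


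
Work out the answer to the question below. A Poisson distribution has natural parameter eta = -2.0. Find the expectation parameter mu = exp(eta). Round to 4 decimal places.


Expectation parameter for Poisson exponential family:
mu = exp(eta).
eta = -2.0.
mu = exp(-2.0) = 0.1353

0.1353


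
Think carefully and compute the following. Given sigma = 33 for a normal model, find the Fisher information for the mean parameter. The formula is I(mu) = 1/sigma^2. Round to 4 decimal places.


The Fisher information for the mean of a normal distribution is I(mu) = 1/sigma^2.
sigma = 33, so sigma^2 = 1089.
I(mu) = 1/1089 = 0.0009

0.0009


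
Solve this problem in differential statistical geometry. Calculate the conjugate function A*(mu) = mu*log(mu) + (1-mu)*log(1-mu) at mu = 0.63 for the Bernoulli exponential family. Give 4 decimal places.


Legendre transform for Bernoulli:
A*(mu) = mu*log(mu) + (1-mu)*log(1-mu).
mu = 0.63, 1-mu = 0.37.
mu*log(mu) = 0.63*log(0.63) = -0.291082.
(1-mu)*log(1-mu) = 0.37*log(0.37) = -0.367873.
A* = -0.291082 + -0.367873 = -0.6590

-0.6590


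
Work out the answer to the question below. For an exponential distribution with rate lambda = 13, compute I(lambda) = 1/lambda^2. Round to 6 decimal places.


Fisher information for exponential: I(lambda) = 1/lambda^2.
lambda = 13, lambda^2 = 169.
I = 1/169 = 0.005917

0.005917


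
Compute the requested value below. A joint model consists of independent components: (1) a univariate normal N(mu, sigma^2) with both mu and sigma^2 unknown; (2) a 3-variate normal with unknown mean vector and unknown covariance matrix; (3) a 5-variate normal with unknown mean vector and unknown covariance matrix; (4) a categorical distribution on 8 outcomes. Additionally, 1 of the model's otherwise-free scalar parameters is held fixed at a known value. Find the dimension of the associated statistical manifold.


The dimension of a statistical manifold equals the number of free
(independent) real parameters of the model. For a product of independent
blocks the parameter counts add.
- normal (mu, sigma^2): 2.
- 3-variate normal: 3 (mean) + 3*4/2 = 6 (symmetric covariance) = 9.
- 5-variate normal: 5 (mean) + 5*6/2 = 15 (symmetric covariance) = 20.
- categorical on 8 outcomes (probabilities sum to 1): 8-1 = 7.
Total = 2 + 9 + 20 + 7 = 38.
1 parameter(s) fixed at known values: 38 - 1 = 37.
Dimension = 37

37


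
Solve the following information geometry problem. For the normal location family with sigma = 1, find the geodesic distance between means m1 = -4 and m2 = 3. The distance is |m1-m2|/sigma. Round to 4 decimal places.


On the fixed-variance normal subfamily, geodesic distance = |m1-m2|/sigma.
|-4 - 3| = 7.
sigma = 1.
d = 7/1 = 7.0000

7.0000


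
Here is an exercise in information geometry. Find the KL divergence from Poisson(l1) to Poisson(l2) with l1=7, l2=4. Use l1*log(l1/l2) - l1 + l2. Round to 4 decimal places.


KL divergence for Poisson:
KL = l1*log(l1/l2) - l1 + l2.
l1 = 7, l2 = 4.
log(7/4) = 0.559616.
l1*log(l1/l2) = 7 * 0.559616 = 3.917311.
KL = 3.917311 - 7 + 4 = 0.9173

0.9173


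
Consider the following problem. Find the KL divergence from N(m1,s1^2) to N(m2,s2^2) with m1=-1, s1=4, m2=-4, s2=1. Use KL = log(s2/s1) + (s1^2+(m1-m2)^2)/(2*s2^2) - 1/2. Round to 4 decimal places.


KL divergence between normal distributions:
KL = log(s2/s1) + (s1^2 + (m1-m2)^2)/(2*s2^2) - 1/2.
log(1/4) = -1.386294.
(4^2 + (-1--4)^2)/(2*1^2) = (16 + 9)/2 = 12.5.
KL = -1.386294 + 12.5 - 0.5 = 10.6137

10.6137


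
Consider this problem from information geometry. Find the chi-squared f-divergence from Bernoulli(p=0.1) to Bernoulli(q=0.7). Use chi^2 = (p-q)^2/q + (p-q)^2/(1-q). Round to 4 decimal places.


Chi-squared divergence between Bernoulli distributions:
chi^2 = (p-q)^2/q + (p-q)^2/(1-q).
p = 0.1, q = 0.7, p-q = -0.6.
(p-q)^2 = 0.36.
term1 = 0.36/0.7 = 0.514286.
term2 = 0.36/0.3 = 1.2.
chi^2 = 0.514286 + 1.2 = 1.7143

1.7143


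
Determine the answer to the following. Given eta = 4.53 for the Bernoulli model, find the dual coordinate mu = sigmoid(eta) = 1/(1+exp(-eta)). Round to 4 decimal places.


Dual coordinate (expectation parameter) for Bernoulli:
mu = 1/(1+exp(-eta)).
eta = 4.53.
exp(-eta) = exp(-4.53) = 0.010781.
mu = 1/(1+0.010781) = 0.9893

0.9893


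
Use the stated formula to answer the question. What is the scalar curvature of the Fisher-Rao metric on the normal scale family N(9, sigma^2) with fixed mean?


This family has a single free parameter, so its statistical manifold
is 1-dimensional. The Riemann curvature tensor of any 1-dimensional
Riemannian manifold vanishes identically, so R = 0.

0


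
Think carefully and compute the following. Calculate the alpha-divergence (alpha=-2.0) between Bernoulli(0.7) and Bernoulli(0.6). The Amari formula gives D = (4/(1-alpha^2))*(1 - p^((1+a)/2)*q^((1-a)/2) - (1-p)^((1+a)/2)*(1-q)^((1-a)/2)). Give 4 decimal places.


Amari alpha-divergence:
D = (4/(1-alpha^2))*(1 - p^((1+a)/2)*q^((1-a)/2) - (1-p)^((1+a)/2)*(1-q)^((1-a)/2)).
alpha = -2.0, p = 0.7, q = 0.6.
e1 = (1+alpha)/2 = -0.5, e2 = (1-alpha)/2 = 1.5.
t1 = p^e1 * q^e2 = 0.7^-0.5 * 0.6^1.5 = 0.555492.
t2 = (1-p)^e1 * (1-q)^e2 = 0.3^-0.5 * 0.4^1.5 = 0.46188.
4/(1-alpha^2) = -1.333333.
D = -1.333333*(1 - 0.555492 - 0.46188) = 0.0232

0.0232


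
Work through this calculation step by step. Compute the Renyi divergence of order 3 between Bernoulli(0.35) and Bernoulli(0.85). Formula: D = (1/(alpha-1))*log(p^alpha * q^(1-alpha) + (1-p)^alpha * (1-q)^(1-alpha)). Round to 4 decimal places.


Renyi divergence of order alpha between Bernoulli distributions:
D = (1/(alpha-1))*log(p^alpha * q^(1-alpha) + (1-p)^alpha * (1-q)^(1-alpha)).
alpha = 3, p = 0.35, q = 0.85.
p^alpha * q^(1-alpha) = 0.35^3 * 0.85^-2 = 0.059343.
(1-p)^alpha * (1-q)^(1-alpha) = 0.65^3 * 0.15^-2 = 12.205556.
sum = 0.059343 + 12.205556 = 12.264898.
D = (1/2)*log(12.264898) = 1.2534

1.2534


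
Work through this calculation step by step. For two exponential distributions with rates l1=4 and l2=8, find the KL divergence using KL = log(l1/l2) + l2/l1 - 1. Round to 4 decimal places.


KL divergence for exponential family:
KL = log(l1/l2) + l2/l1 - 1.
log(4/8) = -0.693147.
8/4 = 2.0.
KL = -0.693147 + 2.0 - 1 = 0.3069

0.3069


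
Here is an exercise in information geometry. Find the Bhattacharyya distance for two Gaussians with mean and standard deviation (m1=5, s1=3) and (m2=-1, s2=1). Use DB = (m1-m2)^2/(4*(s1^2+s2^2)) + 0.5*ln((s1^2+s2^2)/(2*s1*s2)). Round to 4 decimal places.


Bhattacharyya distance between two Gaussians:
DB = (m1-m2)^2/(4*(s1^2+s2^2)) + (1/2)*ln((s1^2+s2^2)/(2*s1*s2)).
(m1-m2)^2 = (6)^2 = 36.
s1^2+s2^2 = 9 + 1 = 10.
term1 = 36/40 = 0.9.
term2 = 0.5*ln(10/6.0) = 0.255413.
DB = 0.9 + 0.255413 = 1.1554

1.1554


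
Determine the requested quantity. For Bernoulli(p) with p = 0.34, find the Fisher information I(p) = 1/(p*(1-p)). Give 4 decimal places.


For Bernoulli(p), Fisher information is I(p) = 1/(p*(1-p)).
p = 0.34, 1-p = 0.66.
p*(1-p) = 0.2244.
I(p) = 1/0.2244 = 4.4563

4.4563


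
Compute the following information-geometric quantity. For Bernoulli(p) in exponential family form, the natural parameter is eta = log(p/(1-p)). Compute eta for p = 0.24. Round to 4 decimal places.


Natural parameter for Bernoulli: eta = log(p/(1-p)).
p = 0.24, 1-p = 0.76.
p/(1-p) = 0.315789.
eta = log(0.315789) = -1.1527

-1.1527


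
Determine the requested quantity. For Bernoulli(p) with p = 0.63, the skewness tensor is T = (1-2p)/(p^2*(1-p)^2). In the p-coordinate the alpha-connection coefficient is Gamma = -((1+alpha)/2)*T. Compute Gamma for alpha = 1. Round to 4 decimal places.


Skewness (Amari-Chentsov) tensor: T = (1-2p)/(p^2*(1-p)^2).
p = 0.63, 1-2p = -0.26, p^2 = 0.3969, (1-p)^2 = 0.1369.
T = -0.26/(0.3969 * 0.1369) = -4.785076.
In the p-coordinate, Gamma^(alpha) = Gamma^(0) - (alpha/2)*T with Gamma^(0) = (1/2)*g'(p) = -T/2,
so Gamma^(alpha) = -((1+alpha)/2)*T.
alpha = 1, -(1+alpha)/2 = -1.0.
Gamma = -1.0 * -4.785076 = 4.7851

4.7851


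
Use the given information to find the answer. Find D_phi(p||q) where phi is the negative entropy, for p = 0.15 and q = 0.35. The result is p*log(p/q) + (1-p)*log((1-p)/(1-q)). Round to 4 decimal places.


Bregman divergence with negative entropy generator:
D = p*log(p/q) + (1-p)*log((1-p)/(1-q)).
p = 0.15, q = 0.35.
p*log(p/q) = 0.15*log(0.15/0.35) = -0.127095.
(1-p)*log((1-p)/(1-q)) = 0.85*log(0.85/0.65) = 0.228024.
D = -0.127095 + 0.228024 = 0.1009

0.1009


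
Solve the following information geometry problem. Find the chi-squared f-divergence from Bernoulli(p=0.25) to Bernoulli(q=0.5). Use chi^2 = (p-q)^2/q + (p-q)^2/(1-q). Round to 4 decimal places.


Chi-squared divergence between Bernoulli distributions:
chi^2 = (p-q)^2/q + (p-q)^2/(1-q).
p = 0.25, q = 0.5, p-q = -0.25.
(p-q)^2 = 0.0625.
term1 = 0.0625/0.5 = 0.125.
term2 = 0.0625/0.5 = 0.125.
chi^2 = 0.125 + 0.125 = 0.2500

0.2500


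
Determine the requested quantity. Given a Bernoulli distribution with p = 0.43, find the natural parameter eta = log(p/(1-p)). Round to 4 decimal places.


Natural parameter for Bernoulli: eta = log(p/(1-p)).
p = 0.43, 1-p = 0.57.
p/(1-p) = 0.754386.
eta = log(0.754386) = -0.2819

-0.2819


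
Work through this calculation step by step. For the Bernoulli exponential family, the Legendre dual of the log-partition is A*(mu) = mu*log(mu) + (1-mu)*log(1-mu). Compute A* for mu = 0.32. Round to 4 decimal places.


Legendre transform for Bernoulli:
A*(mu) = mu*log(mu) + (1-mu)*log(1-mu).
mu = 0.32, 1-mu = 0.68.
mu*log(mu) = 0.32*log(0.32) = -0.364619.
(1-mu)*log(1-mu) = 0.68*log(0.68) = -0.26225.
A* = -0.364619 + -0.26225 = -0.6269

-0.6269


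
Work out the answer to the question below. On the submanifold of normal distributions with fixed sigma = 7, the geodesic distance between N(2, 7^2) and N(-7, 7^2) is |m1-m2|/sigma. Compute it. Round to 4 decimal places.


On the fixed-variance normal subfamily, geodesic distance = |m1-m2|/sigma.
|2 - -7| = 9.
sigma = 7.
d = 9/7 = 1.2857

1.2857


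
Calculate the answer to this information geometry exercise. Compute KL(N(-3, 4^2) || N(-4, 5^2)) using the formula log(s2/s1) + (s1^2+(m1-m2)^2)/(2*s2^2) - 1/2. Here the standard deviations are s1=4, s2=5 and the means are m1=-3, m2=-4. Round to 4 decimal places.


KL divergence between normal distributions:
KL = log(s2/s1) + (s1^2 + (m1-m2)^2)/(2*s2^2) - 1/2.
log(5/4) = 0.223144.
(4^2 + (-3--4)^2)/(2*5^2) = (16 + 1)/50 = 0.34.
KL = 0.223144 + 0.34 - 0.5 = 0.0631

0.0631


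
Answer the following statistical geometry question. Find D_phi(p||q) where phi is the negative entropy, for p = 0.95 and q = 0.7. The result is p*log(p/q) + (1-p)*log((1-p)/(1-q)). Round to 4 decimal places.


Bregman divergence with negative entropy generator:
D = p*log(p/q) + (1-p)*log((1-p)/(1-q)).
p = 0.95, q = 0.7.
p*log(p/q) = 0.95*log(0.95/0.7) = 0.290113.
(1-p)*log((1-p)/(1-q)) = 0.05*log(0.05/0.3) = -0.089588.
D = 0.290113 + -0.089588 = 0.2005

0.2005


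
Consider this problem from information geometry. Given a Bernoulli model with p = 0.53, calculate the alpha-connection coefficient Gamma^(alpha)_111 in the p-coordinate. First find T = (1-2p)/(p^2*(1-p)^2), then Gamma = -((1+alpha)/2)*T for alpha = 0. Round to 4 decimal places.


Skewness (Amari-Chentsov) tensor: T = (1-2p)/(p^2*(1-p)^2).
p = 0.53, 1-2p = -0.06, p^2 = 0.2809, (1-p)^2 = 0.2209.
T = -0.06/(0.2809 * 0.2209) = -0.96695.
In the p-coordinate, Gamma^(alpha) = Gamma^(0) - (alpha/2)*T with Gamma^(0) = (1/2)*g'(p) = -T/2,
so Gamma^(alpha) = -((1+alpha)/2)*T.
alpha = 0, -(1+alpha)/2 = -0.5.
Gamma = -0.5 * -0.96695 = 0.4835

0.4835


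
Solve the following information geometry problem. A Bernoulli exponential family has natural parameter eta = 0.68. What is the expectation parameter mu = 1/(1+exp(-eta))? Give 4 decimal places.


Dual coordinate (expectation parameter) for Bernoulli:
mu = 1/(1+exp(-eta)).
eta = 0.68.
exp(-eta) = exp(-0.68) = 0.506617.
mu = 1/(1+0.506617) = 0.6637

0.6637


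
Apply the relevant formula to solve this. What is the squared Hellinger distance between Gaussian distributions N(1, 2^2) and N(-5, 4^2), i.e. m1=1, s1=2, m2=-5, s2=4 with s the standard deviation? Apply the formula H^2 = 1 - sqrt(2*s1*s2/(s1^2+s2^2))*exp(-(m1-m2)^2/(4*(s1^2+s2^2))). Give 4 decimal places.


Squared Hellinger distance for Gaussians:
H^2 = 1 - sqrt(2*s1*s2/(s1^2+s2^2)) * exp(-(m1-m2)^2/(4*(s1^2+s2^2))).
s1^2 = 4, s2^2 = 16, s1^2+s2^2 = 20.
sqrt(2*2*4/(20)) = 0.894427.
(m1-m2)^2 = (6)^2 = 36.
exp(-36/(4*20)) = exp(-0.45) = 0.637628.
H^2 = 1 - 0.894427*0.637628 = 0.4297

0.4297


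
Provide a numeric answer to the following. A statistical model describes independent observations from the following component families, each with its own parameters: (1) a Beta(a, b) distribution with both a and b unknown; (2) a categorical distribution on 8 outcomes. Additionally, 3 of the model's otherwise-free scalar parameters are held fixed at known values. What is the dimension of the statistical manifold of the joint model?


The dimension of a statistical manifold equals the number of free
(independent) real parameters of the model. For a product of independent
blocks the parameter counts add.
- Beta (a, b): 2.
- categorical on 8 outcomes (probabilities sum to 1): 8-1 = 7.
Total = 2 + 7 = 9.
3 parameter(s) fixed at known values: 9 - 3 = 6.
Dimension = 6

6


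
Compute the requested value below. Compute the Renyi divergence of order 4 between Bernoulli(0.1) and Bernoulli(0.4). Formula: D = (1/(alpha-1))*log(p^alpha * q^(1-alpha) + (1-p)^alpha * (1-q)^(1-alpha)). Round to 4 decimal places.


Renyi divergence of order alpha between Bernoulli distributions:
D = (1/(alpha-1))*log(p^alpha * q^(1-alpha) + (1-p)^alpha * (1-q)^(1-alpha)).
alpha = 4, p = 0.1, q = 0.4.
p^alpha * q^(1-alpha) = 0.1^4 * 0.4^-3 = 0.001563.
(1-p)^alpha * (1-q)^(1-alpha) = 0.9^4 * 0.6^-3 = 3.0375.
sum = 0.001563 + 3.0375 = 3.039062.
D = (1/3)*log(3.039062) = 0.3705

0.3705


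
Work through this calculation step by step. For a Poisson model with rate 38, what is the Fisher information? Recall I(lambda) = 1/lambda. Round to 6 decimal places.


Fisher information for Poisson: I(lambda) = 1/lambda.
lambda = 38.
I(lambda) = 1/38 = 0.026316

0.026316


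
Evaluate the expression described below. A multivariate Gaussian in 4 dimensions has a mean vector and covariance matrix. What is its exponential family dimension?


Exponential family dimension calculation:
For 4-dim MVN: mean has 4 params, covariance has 4*5/2 = 10 unique entries.
Total dim = 4 + 10 = 14.

14


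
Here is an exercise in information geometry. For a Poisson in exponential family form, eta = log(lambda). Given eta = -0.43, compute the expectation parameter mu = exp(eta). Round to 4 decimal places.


Expectation parameter for Poisson exponential family:
mu = exp(eta).
eta = -0.43.
mu = exp(-0.43) = 0.6505

0.6505


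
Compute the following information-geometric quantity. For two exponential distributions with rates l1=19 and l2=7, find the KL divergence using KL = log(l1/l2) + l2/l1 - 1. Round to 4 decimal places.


KL divergence for exponential family:
KL = log(l1/l2) + l2/l1 - 1.
log(19/7) = 0.998529.
7/19 = 0.368421.
KL = 0.998529 + 0.368421 - 1 = 0.3669

0.3669


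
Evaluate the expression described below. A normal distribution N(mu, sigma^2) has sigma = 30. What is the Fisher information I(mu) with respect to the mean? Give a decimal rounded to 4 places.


The Fisher information for the mean of a normal distribution is I(mu) = 1/sigma^2.
sigma = 30, so sigma^2 = 900.
I(mu) = 1/900 = 0.0011

0.0011


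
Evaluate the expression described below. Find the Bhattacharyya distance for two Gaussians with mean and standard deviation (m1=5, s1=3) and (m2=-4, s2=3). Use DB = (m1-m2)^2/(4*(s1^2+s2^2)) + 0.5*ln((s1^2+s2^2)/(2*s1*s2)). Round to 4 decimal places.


Bhattacharyya distance between two Gaussians:
DB = (m1-m2)^2/(4*(s1^2+s2^2)) + (1/2)*ln((s1^2+s2^2)/(2*s1*s2)).
(m1-m2)^2 = (9)^2 = 81.
s1^2+s2^2 = 9 + 9 = 18.
term1 = 81/72 = 1.125.
term2 = 0.5*ln(18/18.0) = 0.0.
DB = 1.125 + 0.0 = 1.1250

1.1250


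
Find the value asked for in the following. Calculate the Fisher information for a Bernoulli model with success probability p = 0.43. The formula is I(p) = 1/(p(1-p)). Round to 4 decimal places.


For Bernoulli(p), Fisher information is I(p) = 1/(p*(1-p)).
p = 0.43, 1-p = 0.57.
p*(1-p) = 0.2451.
I(p) = 1/0.2451 = 4.0800

4.0800


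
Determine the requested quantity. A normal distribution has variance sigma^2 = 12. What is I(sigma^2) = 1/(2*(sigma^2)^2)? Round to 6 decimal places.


Fisher information for variance: I(sigma^2) = 1/(2*sigma^4).
sigma^2 = 12, so sigma^4 = 144.
I = 1/(2*144) = 1/288 = 0.003472

0.003472


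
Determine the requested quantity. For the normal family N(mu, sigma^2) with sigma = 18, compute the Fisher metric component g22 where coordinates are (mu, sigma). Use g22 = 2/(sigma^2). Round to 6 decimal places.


For the 2-parameter normal family, the Fisher metric has:
  g11 = 1/sigma^2, g22 = 2/sigma^2.
sigma = 18, sigma^2 = 324.
g22 = 0.006173

0.006173


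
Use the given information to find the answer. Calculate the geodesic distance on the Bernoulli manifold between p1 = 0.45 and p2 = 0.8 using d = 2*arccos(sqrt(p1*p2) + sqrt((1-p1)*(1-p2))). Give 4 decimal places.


Geodesic distance on Bernoulli manifold:
d(p1,p2) = 2*arccos(sqrt(p1*p2) + sqrt((1-p1)*(1-p2))).
sqrt(p1*p2) = sqrt(0.45*0.8) = 0.6.
sqrt((1-p1)*(1-p2)) = sqrt(0.55*0.2) = 0.331662.
arg = 0.6 + 0.331662 = 0.931662.
d = 2*arccos(0.931662) = 0.7437

0.7437
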